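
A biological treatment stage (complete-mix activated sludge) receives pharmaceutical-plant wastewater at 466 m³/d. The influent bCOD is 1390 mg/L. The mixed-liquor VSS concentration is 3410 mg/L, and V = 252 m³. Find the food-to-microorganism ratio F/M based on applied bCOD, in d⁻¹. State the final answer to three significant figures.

F/M = applied load / biomass = Q·S₀/(V·X) = 466 × 1390 / (252.0 × 3410) = 0.7538 d⁻¹.

F/M ≈ 0.754 d⁻¹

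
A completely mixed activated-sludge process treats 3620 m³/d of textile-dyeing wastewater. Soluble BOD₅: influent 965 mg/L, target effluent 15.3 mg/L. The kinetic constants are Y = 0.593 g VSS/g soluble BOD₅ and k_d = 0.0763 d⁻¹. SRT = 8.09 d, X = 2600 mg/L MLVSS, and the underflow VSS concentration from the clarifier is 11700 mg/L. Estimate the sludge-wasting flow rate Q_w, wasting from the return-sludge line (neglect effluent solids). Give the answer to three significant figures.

Q_w ≈ 108 m³/d

From the SRT design equation V = Y Q (S₀−S) θ_c / [X (1 + k_d θ_c)] = 0.593 × 3620 × (965 − 15.3) × 8.09 / [2600 × (1 + 0.0763 × 8.09)] = 1.65×10^7 / 4205 = 3922 m³.
Q_w = (V·X)/(θ_c X_r) = 3922 × 2600 / (8.09 × 11700) = 107.7 m³/d.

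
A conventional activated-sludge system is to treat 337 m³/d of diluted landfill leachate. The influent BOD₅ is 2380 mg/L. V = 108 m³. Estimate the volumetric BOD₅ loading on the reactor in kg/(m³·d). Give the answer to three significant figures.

L_v = Q S₀ / V = 337 × 2380 × 10⁻³ / 108.0 = 7.426 kg/(m³·d).

L_v ≈ 7.43 kg BOD₅/(m³·d)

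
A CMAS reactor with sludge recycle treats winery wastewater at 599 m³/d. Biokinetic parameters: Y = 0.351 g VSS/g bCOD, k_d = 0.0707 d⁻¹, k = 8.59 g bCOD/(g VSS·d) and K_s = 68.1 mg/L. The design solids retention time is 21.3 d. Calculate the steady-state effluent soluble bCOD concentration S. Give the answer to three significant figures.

Effluent substrate depends only on kinetics and SRT: S = K_s(1 + k_d θ_c) / [θ_c(Yk − k_d) − 1] = 68.1 × (1 + 0.0707 × 21.3) / [21.3 × (0.351 × 8.59 − 0.0707) − 1] = 170.7 / 61.72 = 2.765 mg/L.

S ≈ 2.77 mg/L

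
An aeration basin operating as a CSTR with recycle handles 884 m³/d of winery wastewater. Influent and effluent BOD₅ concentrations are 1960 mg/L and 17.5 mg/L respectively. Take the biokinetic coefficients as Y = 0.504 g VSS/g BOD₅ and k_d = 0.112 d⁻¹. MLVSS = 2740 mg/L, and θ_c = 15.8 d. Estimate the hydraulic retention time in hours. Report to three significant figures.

τ ≈ 48.9 h

From the SRT design equation V = Y Q (S₀−S) θ_c / [X (1 + k_d θ_c)] = 0.504 × 884 × (1960 − 17.5) × 15.8 / [2740 × (1 + 0.112 × 15.8)] = 1.37×10^7 / 7589 = 1802 m³.
τ = V/Q = 1802/884 = 2.038 d, or 48.92 h.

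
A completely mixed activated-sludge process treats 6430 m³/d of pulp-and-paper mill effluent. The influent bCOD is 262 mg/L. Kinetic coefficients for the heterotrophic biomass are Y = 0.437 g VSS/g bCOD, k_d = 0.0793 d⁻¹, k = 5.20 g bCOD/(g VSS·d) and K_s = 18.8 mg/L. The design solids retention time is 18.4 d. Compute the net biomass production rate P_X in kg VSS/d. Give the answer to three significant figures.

From the Monod/SRT balance for a CMAS, S = K_s·(1+k_d θ_c)/[θ_c·(Y k − k_d) − 1] = 18.8 × (1 + 0.0793 × 18.4) / [18.4 × (0.437 × 5.20 − 0.0793) − 1] = 46.23 / 39.35 = 1.175 mg/L.
Correct the yield for decay: Y_obs = Y/(1 + k_d θ_c) = 0.437 / (1 + 0.0793 × 18.4) = 0.437 / 2.459 = 0.1777.
Substrate removed = Q·(S₀ − S) = 6430 m³/d × (262 − 1.17) g/m³ = 1.68×10^6 g/d = 1677 kg/d.
Biomass produced: P_X = Y_obs·Q·ΔS = 0.1777 × 1677 ≈ 298.0 kg VSS/d.

P_X ≈ 298 kg VSS/d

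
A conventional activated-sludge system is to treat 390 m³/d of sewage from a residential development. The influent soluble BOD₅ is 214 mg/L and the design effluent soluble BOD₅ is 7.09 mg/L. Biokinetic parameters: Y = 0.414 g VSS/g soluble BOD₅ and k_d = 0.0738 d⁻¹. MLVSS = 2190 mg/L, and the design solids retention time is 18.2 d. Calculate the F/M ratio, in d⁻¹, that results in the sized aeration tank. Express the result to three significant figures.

F/M ≈ 0.322 d⁻¹

Rearranging the biomass balance for a CMAS with decay, V = Y·Q·ΔS·θ_c / [X·(1+k_d θ_c)] = 0.414 × 390 × (214 − 7.09) × 18.2 / [2190 × (1 + 0.0738 × 18.2)] = 6.08×10^5 / 5132 = 118.5 m³.
F/M = Q·S₀ / (V·X) = 390 × 214 / (118.5 × 2190) = 0.3216 g soluble BOD₅·(g VSS·d)⁻¹.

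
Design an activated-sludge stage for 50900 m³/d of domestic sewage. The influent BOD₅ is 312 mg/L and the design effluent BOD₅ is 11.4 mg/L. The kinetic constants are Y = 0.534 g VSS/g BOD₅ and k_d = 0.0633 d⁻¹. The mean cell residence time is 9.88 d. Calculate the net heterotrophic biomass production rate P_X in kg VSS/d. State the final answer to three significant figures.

P_X ≈ 5030 kg VSS/d

Observed yield with endogenous decay: Y_obs = Y / (1 + k_d·θ_c) = 0.534 / (1 + 0.0633 × 9.88) = 0.534 / 1.625 = 0.3285 g VSS/g BOD₅.
ΔS = 312 − 11.4 = 300.6 mg/L, so the substrate removal rate is 50900 × 300.6/1000 = 15301 kg BOD₅/d.
P_X = Y_obs · Q(S₀ − S) = 0.3285 × 15301 = 5027 kg VSS/d.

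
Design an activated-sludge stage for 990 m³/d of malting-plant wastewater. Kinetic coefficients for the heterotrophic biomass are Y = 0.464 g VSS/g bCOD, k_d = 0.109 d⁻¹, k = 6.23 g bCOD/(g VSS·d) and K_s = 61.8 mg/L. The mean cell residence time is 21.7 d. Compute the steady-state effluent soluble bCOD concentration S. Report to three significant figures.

From the Monod/SRT balance for a CMAS, S = K_s·(1+k_d θ_c)/[θ_c·(Y k − k_d) − 1] = 61.8 × (1 + 0.109 × 21.7) / [21.7 × (0.464 × 6.23 − 0.109) − 1] = 208.0 / 59.36 = 3.503 mg/L.

S ≈ 3.50 mg/L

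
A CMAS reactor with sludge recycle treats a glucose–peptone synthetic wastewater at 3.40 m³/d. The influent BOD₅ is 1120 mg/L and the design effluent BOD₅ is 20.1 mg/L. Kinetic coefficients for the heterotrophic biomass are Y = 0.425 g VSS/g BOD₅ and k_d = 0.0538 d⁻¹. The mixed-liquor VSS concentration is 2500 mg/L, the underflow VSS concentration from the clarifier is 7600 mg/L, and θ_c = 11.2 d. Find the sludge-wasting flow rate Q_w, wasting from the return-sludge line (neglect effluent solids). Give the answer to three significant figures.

Q_w ≈ 0.130 m³/d

Rearranging the biomass balance for a CMAS with decay, V = Y·Q·ΔS·θ_c / [X·(1+k_d θ_c)] = 0.425 × 3.40 × (1120 − 20.1) × 11.2 / [2500 × (1 + 0.0538 × 11.2)] = 1.78×10^4 / 4006 = 4.443 m³.
θ_c = V·X/(Q_w·X_r) when wasting from the recycle, so Q_w = V·X/(θ_c·X_r) = 4.443 × 2500 / (11.2 × 7600) = 0.1305 m³/d.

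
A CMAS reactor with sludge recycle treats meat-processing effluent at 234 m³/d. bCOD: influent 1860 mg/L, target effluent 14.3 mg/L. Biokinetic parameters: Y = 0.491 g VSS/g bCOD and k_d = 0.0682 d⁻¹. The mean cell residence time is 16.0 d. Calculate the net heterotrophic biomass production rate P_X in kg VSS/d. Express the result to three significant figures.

Observed yield with endogenous decay: Y_obs = Y / (1 + k_d·θ_c) = 0.491 / (1 + 0.0682 × 16.0) = 0.491 / 2.091 = 0.2348 g VSS/g bCOD.
Q·(S₀ − S) = 234 × (1860 − 14.3) × 10⁻³ = 431.9 kg/d removed.
So the net sludge growth is P_X = 0.2348 × 431.9 = 101.4 kg VSS/d.

P_X ≈ 101 kg VSS/d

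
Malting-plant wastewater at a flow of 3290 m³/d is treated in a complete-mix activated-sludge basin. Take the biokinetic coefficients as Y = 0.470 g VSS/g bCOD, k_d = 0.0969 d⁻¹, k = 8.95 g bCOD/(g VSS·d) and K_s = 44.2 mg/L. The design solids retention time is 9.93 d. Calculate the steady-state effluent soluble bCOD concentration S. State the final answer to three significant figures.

From the Monod/SRT balance for a CMAS, S = K_s·(1+k_d θ_c)/[θ_c·(Y k − k_d) − 1] = 44.2 × (1 + 0.0969 × 9.93) / [9.93 × (0.470 × 8.95 − 0.0969) − 1] = 86.73 / 39.81 = 2.179 mg/L.

S ≈ 2.18 mg/L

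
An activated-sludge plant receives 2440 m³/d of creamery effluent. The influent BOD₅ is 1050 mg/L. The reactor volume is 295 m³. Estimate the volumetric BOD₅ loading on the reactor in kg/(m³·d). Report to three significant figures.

L_v = Q S₀ / V = 2440 × 1050 × 10⁻³ / 295.0 = 8.685 kg/(m³·d).

L_v ≈ 8.68 kg BOD₅/(m³·d)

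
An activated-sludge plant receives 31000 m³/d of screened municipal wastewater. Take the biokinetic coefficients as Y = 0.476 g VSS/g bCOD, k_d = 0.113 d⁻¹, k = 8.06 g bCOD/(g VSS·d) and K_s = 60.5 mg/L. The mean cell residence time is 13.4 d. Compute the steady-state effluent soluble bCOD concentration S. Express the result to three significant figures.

S ≈ 3.11 mg/L

Effluent substrate depends only on kinetics and SRT: S = K_s(1 + k_d θ_c) / [θ_c(Yk − k_d) − 1] = 60.5 × (1 + 0.113 × 13.4) / [13.4 × (0.476 × 8.06 − 0.113) − 1] = 152.1 / 48.90 = 3.111 mg/L.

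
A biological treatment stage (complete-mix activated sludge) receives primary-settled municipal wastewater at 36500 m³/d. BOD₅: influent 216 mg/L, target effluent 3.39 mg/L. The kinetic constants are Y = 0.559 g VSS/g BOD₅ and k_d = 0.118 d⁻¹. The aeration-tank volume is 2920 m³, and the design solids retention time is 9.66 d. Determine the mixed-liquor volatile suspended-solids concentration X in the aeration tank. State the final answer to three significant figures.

X ≈ 6710 mg/L

Solving the biomass balance for X: X = Y Q (S₀−S) θ_c / [V (1+k_d θ_c)] = 0.559 × 36500 × (216 − 3.39) × 9.66 / [2920 × (1 + 0.118 × 9.66)] = 6706 mg/L.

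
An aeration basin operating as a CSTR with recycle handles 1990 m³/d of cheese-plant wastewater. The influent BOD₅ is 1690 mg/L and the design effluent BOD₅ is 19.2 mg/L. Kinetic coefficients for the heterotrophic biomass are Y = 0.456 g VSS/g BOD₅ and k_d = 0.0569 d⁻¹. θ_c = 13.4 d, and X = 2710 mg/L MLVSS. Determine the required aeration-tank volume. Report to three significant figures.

V ≈ 4250 m³

Steady-state biomass mass balance: V·X·(1 + k_d·θ_c) = Y·Q·(S₀ − S)·θ_c, so V = 0.456 × 1990 × (1690 − 19.2) × 13.4 / [2710 × (1 + 0.0569 × 13.4)] = 2.03×10^7 / 4776 = 4254 m³.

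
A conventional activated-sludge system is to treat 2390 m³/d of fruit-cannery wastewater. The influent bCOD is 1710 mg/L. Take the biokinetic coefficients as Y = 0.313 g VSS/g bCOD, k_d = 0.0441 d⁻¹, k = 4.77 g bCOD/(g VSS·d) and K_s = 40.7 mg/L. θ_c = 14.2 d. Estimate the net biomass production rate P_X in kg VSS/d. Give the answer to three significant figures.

P_X ≈ 785 kg VSS/d

For a completely mixed reactor with recycle the Lawrence–McCarty relation gives S = K_s·(1 + k_d·θ_c) / [θ_c·(Y·k − k_d) − 1] = 40.7 × (1 + 0.0441 × 14.2) / [14.2 × (0.313 × 4.77 − 0.0441) − 1] = 66.19 / 19.57 = 3.381 mg/L.
The observed yield is Y_obs = Y/(1 + k_d·θ_c) = 0.313 / (1 + 0.0441 × 14.2) = 0.313 / 1.626 = 0.1925 g VSS per g bCOD removed.
Substrate removed = Q·(S₀ − S) = 2390 m³/d × (1710 − 3.38) g/m³ = 4.08×10^6 g/d = 4079 kg/d.
So the net sludge growth is P_X = 0.1925 × 4079 = 785.1 kg VSS/d.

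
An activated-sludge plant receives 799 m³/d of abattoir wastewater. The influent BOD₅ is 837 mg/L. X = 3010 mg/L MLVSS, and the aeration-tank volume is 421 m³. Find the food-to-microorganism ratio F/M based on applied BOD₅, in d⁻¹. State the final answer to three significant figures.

F/M ≈ 0.528 d⁻¹

F/M = Q·S₀ / (V·X) = 799 × 837 / (421.0 × 3010) = 0.5277 g BOD₅·(g VSS·d)⁻¹.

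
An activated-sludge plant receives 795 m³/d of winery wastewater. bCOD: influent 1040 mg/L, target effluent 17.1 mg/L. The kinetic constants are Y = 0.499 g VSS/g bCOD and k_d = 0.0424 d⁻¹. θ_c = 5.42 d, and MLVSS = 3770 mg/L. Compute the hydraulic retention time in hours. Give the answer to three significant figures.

Rearranging the biomass balance for a CMAS with decay, V = Y·Q·ΔS·θ_c / [X·(1+k_d θ_c)] = 0.499 × 795 × (1040 − 17.1) × 5.42 / [3770 × (1 + 0.0424 × 5.42)] = 2.2×10^6 / 4636 = 474.4 m³.
τ = V/Q = 474.4/795 = 0.5967 d, or 14.32 h.

τ ≈ 14.3 h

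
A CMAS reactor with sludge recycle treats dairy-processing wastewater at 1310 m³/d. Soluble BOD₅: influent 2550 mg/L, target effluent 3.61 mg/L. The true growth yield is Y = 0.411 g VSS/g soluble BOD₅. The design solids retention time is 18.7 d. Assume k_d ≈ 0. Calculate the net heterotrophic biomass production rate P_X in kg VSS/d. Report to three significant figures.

No decay correction is needed, so Y_obs = Y = 0.411.
Mass of soluble BOD₅ removed per day: Q(S₀ − S) = 1310 × 2546 g/m³ = 3336 kg/d.
P_X = Y_obs · Q(S₀ − S) = 0.4110 × 3336 = 1371 kg VSS/d.

P_X ≈ 1370 kg VSS/d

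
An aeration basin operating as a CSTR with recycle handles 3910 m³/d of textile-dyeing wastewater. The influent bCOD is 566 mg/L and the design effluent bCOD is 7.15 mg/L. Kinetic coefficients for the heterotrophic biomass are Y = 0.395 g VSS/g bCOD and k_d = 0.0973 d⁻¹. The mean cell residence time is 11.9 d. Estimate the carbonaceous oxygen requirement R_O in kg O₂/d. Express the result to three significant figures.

R_O ≈ 1620 kg O₂/d

Correct the yield for decay: Y_obs = Y/(1 + k_d θ_c) = 0.395 / (1 + 0.0973 × 11.9) = 0.395 / 2.158 = 0.1831.
Q·(S₀ − S) = 3910 × (566 − 7.15) × 10⁻³ = 2185 kg/d removed.
P_X = Y_obs·Q·(S₀ − S) = 0.1831 × 2185 = 400.0 kg VSS/d.
R_O = Q·ΔS − 1.42 P_X = 2185 − 568.0 = 1617 kg O₂/d.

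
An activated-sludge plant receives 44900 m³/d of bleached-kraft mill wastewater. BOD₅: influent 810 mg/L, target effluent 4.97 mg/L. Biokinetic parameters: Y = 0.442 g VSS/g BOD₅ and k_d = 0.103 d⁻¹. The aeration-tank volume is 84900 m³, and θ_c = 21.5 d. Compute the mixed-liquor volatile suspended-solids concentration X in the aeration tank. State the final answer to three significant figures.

X ≈ 1260 mg/L

From V·X·(1 + k_d·θ_c) = Y·Q·(S₀ − S)·θ_c: X = 0.442 × 44900 × (810 − 4.97) × 21.5 / [84900 × (1 + 0.103 × 21.5)] = 1259 mg/L.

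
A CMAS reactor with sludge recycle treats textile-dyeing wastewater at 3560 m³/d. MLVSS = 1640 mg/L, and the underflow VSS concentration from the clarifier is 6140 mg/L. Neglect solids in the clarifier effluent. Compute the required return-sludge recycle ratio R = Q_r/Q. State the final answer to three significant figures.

Solids balance on the clarifier gives (1+R)X = R·X_r, so R = X/(X_r − X) = 1640 / (6140 − 1640) = 0.3644.

R ≈ 0.364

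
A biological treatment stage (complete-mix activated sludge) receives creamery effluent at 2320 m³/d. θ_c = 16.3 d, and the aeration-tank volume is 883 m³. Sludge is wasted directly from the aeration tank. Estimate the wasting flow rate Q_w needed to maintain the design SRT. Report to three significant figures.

Q_w ≈ 54.2 m³/d

For wasting at MLVSS concentration, Q_w = V/θ_c = 883.0/16.3 = 54.17 m³/d.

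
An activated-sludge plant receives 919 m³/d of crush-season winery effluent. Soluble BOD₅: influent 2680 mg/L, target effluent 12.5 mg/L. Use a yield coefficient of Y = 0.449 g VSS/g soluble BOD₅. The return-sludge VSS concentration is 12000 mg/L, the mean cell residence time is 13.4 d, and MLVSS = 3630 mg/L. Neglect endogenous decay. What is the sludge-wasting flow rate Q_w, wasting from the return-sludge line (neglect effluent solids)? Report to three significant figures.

Biomass mass balance (decay neglected): V·X = Y·Q·(S₀ − S)·θ_c, so V = 0.449 × 919 × (2680 − 12.5) × 13.4 / 3630 = 4063 m³.
Wasting from the return line (neglecting effluent solids): Q_w = V·X / (θ_c·X_r) = 4063 × 3630 / (13.4 × 12000) = 91.72 m³/d.

Q_w ≈ 91.7 m³/d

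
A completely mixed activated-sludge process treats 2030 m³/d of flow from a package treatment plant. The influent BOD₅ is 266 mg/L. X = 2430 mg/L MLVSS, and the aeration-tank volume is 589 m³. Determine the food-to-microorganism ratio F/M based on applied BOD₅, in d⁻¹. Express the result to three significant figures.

F/M = applied load / biomass = Q·S₀/(V·X) = 2030 × 266 / (589.0 × 2430) = 0.3773 d⁻¹.

F/M ≈ 0.377 d⁻¹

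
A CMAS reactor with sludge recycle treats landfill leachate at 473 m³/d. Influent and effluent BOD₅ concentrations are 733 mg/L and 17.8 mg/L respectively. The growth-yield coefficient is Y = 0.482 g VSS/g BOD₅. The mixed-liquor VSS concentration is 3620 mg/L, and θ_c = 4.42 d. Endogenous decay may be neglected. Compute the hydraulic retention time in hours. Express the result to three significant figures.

τ ≈ 10.1 h

Biomass mass balance (decay neglected): V·X = Y·Q·(S₀ − S)·θ_c, so V = 0.482 × 473 × (733 − 17.8) × 4.42 / 3620 = 199.1 m³.
τ = V/Q = 199.1/473 = 0.4209 d, or 10.10 h.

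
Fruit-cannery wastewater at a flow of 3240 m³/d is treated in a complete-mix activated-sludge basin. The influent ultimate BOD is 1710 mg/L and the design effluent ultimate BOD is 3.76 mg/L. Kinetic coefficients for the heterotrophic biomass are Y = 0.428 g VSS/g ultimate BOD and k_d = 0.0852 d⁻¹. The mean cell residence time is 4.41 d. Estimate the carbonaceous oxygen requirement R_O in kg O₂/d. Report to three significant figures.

Y_obs = Y / (1 + k_d θ_c) = 0.428 / (1 + 0.0852 × 4.41) = 0.428 / 1.376 = 0.3111.
Q·(S₀ − S) = 3240 × (1710 − 3.76) × 10⁻³ = 5528 kg/d removed.
Net sludge production P_X = 0.3111 × 5528 = 1720 kg VSS/d.
R_O = Q·ΔS − 1.42 P_X = 5528 − 2442 = 3086 kg O₂/d.

R_O ≈ 3090 kg O₂/d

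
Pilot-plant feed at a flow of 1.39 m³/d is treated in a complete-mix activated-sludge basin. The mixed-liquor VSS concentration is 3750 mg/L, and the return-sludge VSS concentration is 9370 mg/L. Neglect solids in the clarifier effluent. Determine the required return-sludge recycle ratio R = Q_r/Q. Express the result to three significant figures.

R ≈ 0.667

Mass balance around the secondary clarifier (neglecting effluent solids): R = X / (X_r − X) = 3750 / (9370 − 3750) = 0.6673.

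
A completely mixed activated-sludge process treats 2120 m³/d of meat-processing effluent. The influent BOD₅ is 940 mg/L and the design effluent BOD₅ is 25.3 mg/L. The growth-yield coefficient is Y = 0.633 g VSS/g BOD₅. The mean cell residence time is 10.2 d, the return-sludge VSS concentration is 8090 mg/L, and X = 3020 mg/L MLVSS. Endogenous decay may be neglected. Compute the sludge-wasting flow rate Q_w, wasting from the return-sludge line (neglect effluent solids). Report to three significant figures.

Biomass mass balance (decay neglected): V·X = Y·Q·(S₀ − S)·θ_c, so V = 0.633 × 2120 × (940 − 25.3) × 10.2 / 3020 = 4146 m³.
Wasting from the return line (neglecting effluent solids): Q_w = V·X / (θ_c·X_r) = 4146 × 3020 / (10.2 × 8090) = 151.7 m³/d.

Q_w ≈ 152 m³/d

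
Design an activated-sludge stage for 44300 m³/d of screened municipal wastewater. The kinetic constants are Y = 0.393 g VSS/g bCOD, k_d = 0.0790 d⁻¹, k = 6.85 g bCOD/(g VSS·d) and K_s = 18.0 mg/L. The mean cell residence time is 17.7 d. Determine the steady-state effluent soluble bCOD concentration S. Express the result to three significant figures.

For a completely mixed reactor with recycle the Lawrence–McCarty relation gives S = K_s·(1 + k_d·θ_c) / [θ_c·(Y·k − k_d) − 1] = 18.0 × (1 + 0.0790 × 17.7) / [17.7 × (0.393 × 6.85 − 0.0790) − 1] = 43.17 / 45.25 = 0.9540 mg/L.

S ≈ 0.954 mg/L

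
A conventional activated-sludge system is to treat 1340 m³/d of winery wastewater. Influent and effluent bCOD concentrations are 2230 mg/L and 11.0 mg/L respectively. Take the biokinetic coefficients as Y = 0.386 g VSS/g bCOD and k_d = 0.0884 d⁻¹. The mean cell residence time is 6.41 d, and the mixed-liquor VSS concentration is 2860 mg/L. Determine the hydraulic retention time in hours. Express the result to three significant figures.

Steady-state biomass mass balance: V·X·(1 + k_d·θ_c) = Y·Q·(S₀ − S)·θ_c, so V = 0.386 × 1340 × (2230 − 11.0) × 6.41 / [2860 × (1 + 0.0884 × 6.41)] = 7.36×10^6 / 4481 = 1642 m³.
Hydraulic retention time τ = V/Q = 1642 / 1340 = 1.225 d = 29.41 h.

τ ≈ 29.4 h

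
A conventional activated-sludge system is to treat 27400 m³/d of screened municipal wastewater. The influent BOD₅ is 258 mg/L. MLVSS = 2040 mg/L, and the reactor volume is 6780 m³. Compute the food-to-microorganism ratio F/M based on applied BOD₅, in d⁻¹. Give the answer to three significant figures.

F/M ≈ 0.511 d⁻¹

F/M = Q·S₀ / (V·X) = 27400 × 258 / (6780 × 2040) = 0.5111 g BOD₅·(g VSS·d)⁻¹.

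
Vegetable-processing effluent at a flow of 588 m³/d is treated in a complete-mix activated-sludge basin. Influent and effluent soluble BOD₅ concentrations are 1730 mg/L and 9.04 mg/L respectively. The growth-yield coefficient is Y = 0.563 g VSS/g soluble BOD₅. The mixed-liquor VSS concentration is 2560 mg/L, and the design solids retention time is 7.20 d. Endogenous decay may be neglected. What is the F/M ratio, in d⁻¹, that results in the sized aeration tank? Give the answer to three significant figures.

F/M ≈ 0.248 d⁻¹

V·X = Y·Q·ΔS·θ_c gives V = 0.563 × 588 × (1730 − 9.04) × 7.20 / 2560 = 1602 m³.
F/M = applied load / biomass = Q·S₀/(V·X) = 588 × 1730 / (1602 × 2560) = 0.2480 d⁻¹.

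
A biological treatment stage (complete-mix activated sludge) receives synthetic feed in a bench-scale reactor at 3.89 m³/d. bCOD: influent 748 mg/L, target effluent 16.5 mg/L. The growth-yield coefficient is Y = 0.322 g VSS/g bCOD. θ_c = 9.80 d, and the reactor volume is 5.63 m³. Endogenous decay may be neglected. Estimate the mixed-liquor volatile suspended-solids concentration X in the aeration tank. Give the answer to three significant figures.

X ≈ 1590 mg/L

Without decay, X = Y Q (S₀−S) θ_c / V = 0.322 × 3.89 × (748 − 16.5) × 9.80 / 5.63 = 1595 mg/L.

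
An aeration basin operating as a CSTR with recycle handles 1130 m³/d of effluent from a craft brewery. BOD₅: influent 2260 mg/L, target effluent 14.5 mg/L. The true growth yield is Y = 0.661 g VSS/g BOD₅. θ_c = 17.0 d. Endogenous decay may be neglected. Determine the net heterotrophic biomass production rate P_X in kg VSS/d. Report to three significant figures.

P_X ≈ 1680 kg VSS/d

With endogenous decay neglected, the observed yield equals the true yield: Y_obs = Y = 0.661 g VSS/g BOD₅.
Substrate removed = Q·(S₀ − S) = 1130 m³/d × (2260 − 14.5) g/m³ = 2.54×10^6 g/d = 2537 kg/d.
So the net sludge growth is P_X = 0.6610 × 2537 = 1677 kg VSS/d.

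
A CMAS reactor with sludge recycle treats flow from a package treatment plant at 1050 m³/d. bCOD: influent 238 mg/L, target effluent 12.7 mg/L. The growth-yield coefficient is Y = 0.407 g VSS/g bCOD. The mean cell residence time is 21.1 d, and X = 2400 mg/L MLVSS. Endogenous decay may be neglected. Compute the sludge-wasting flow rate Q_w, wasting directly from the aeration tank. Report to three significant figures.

Q_w ≈ 40.1 m³/d

With k_d = 0 the design equation reduces to V = Y Q (S₀−S) θ_c / X = 0.407 × 1050 × (238 − 12.7) × 21.1 / 2400 = 846.5 m³.
For wasting at MLVSS concentration, Q_w = V/θ_c = 846.5/21.1 = 40.12 m³/d.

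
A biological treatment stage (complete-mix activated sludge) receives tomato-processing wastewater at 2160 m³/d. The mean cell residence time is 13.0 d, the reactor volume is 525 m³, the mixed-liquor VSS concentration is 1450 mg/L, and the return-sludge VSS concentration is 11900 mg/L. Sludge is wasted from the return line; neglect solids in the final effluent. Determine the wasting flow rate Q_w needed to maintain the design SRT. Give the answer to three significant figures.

Q_w ≈ 4.92 m³/d

Wasting from the return line (neglecting effluent solids): Q_w = V·X / (θ_c·X_r) = 525.0 × 1450 / (13.0 × 11900) = 4.921 m³/d.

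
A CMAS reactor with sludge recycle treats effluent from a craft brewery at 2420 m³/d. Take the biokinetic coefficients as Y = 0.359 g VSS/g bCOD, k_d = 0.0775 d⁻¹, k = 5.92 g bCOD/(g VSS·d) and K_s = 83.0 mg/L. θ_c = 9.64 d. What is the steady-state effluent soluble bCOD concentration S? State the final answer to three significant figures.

S ≈ 7.74 mg/L

Effluent substrate depends only on kinetics and SRT: S = K_s(1 + k_d θ_c) / [θ_c(Yk − k_d) − 1] = 83.0 × (1 + 0.0775 × 9.64) / [9.64 × (0.359 × 5.92 − 0.0775) − 1] = 145.0 / 18.74 = 7.738 mg/L.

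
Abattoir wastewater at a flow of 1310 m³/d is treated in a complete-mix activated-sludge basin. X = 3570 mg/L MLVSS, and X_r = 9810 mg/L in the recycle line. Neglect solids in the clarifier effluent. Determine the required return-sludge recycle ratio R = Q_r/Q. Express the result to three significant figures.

R = Q_r/Q = X/(X_r − X) = 3570 / (9810 − 3570) = 0.5721.

R ≈ 0.572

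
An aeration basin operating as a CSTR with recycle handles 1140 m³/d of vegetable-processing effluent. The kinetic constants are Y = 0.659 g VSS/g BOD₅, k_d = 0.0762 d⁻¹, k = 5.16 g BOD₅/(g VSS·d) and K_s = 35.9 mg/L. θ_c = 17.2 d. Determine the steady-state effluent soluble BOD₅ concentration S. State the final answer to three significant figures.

Effluent substrate depends only on kinetics and SRT: S = K_s(1 + k_d θ_c) / [θ_c(Yk − k_d) − 1] = 35.9 × (1 + 0.0762 × 17.2) / [17.2 × (0.659 × 5.16 − 0.0762) − 1] = 82.95 / 56.18 = 1.477 mg/L.

S ≈ 1.48 mg/L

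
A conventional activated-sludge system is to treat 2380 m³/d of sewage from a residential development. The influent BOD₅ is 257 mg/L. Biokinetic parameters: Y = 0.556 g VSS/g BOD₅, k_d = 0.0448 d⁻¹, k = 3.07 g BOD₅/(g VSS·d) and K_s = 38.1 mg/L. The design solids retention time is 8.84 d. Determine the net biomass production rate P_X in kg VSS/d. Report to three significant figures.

Effluent substrate depends only on kinetics and SRT: S = K_s(1 + k_d θ_c) / [θ_c(Yk − k_d) − 1] = 38.1 × (1 + 0.0448 × 8.84) / [8.84 × (0.556 × 3.07 − 0.0448) − 1] = 53.19 / 13.69 = 3.884 mg/L.
Y_obs = Y / (1 + k_d θ_c) = 0.556 / (1 + 0.0448 × 8.84) = 0.556 / 1.396 = 0.3983.
Mass of BOD₅ removed per day: Q(S₀ − S) = 2380 × 253.1 g/m³ = 602.4 kg/d.
P_X = Y_obs · Q(S₀ − S) = 0.3983 × 602.4 = 239.9 kg VSS/d.

P_X ≈ 240 kg VSS/d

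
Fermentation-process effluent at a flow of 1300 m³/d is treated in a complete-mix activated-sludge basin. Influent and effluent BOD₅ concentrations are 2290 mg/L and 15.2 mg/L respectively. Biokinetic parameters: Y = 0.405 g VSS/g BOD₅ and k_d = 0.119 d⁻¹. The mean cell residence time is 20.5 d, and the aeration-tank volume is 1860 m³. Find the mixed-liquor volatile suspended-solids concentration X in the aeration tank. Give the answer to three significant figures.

X = Y·Q·ΔS·θ_c / [V·(1 + k_d θ_c)] = 0.405 × 1300 × (2290 − 15.2) × 20.5 / [1860 × (1 + 0.119 × 20.5)] = 3838 mg/L.

X ≈ 3840 mg/L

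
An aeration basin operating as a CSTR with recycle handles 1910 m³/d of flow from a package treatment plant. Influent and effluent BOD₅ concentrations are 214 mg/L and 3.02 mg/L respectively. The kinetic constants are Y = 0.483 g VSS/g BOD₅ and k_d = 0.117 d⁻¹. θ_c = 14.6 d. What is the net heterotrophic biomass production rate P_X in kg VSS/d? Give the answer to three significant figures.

P_X ≈ 71.9 kg VSS/d

Y_obs = Y / (1 + k_d θ_c) = 0.483 / (1 + 0.117 × 14.6) = 0.483 / 2.708 = 0.1783.
Mass of BOD₅ removed per day: Q(S₀ − S) = 1910 × 211.0 g/m³ = 403.0 kg/d.
Net biomass production P_X = Y_obs × Q·(S₀ − S) = 0.1783 × 403.0 = 71.87 kg VSS/d.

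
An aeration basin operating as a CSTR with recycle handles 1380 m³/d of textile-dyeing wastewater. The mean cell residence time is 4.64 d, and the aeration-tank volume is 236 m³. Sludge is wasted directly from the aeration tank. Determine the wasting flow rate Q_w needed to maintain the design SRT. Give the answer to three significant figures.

Q_w ≈ 50.9 m³/d

Wasting from the aeration tank: Q_w = V / θ_c = 236.0 / 4.64 = 50.86 m³/d.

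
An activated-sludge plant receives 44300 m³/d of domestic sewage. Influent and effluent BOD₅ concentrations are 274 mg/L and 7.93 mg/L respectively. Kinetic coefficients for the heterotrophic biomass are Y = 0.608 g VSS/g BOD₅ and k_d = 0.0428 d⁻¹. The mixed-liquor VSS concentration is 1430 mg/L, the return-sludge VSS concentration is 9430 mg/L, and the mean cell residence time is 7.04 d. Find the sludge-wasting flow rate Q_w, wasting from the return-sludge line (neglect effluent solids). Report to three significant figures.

Q_w ≈ 584 m³/d

Steady-state biomass mass balance: V·X·(1 + k_d·θ_c) = Y·Q·(S₀ − S)·θ_c, so V = 0.608 × 44300 × (274 − 7.93) × 7.04 / [1430 × (1 + 0.0428 × 7.04)] = 5.05×10^7 / 1861 = 27112 m³.
Q_w = (V·X)/(θ_c X_r) = 27112 × 1430 / (7.04 × 9430) = 584.0 m³/d.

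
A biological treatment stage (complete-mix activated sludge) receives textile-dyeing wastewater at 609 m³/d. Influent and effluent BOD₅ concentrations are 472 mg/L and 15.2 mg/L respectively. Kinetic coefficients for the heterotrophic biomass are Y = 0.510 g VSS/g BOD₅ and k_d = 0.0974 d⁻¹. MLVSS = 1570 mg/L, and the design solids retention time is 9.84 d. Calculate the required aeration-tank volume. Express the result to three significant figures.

V ≈ 454 m³

Rearranging the biomass balance for a CMAS with decay, V = Y·Q·ΔS·θ_c / [X·(1+k_d θ_c)] = 0.510 × 609 × (472 − 15.2) × 9.84 / [1570 × (1 + 0.0974 × 9.84)] = 1.4×10^6 / 3075 = 454.1 m³.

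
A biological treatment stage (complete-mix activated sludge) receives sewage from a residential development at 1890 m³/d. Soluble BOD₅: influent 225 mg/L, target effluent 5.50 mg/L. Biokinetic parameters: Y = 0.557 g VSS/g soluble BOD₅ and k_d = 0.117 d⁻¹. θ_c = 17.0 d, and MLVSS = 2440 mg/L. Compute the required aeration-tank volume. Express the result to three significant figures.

From the SRT design equation V = Y Q (S₀−S) θ_c / [X (1 + k_d θ_c)] = 0.557 × 1890 × (225 − 5.50) × 17.0 / [2440 × (1 + 0.117 × 17.0)] = 3.93×10^6 / 7293 = 538.6 m³.

V ≈ 539 m³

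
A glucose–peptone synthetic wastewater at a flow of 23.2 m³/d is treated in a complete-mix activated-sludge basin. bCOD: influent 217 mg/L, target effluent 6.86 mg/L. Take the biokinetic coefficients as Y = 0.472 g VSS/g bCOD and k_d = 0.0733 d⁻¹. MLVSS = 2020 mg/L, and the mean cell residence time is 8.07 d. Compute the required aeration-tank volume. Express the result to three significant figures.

Rearranging the biomass balance for a CMAS with decay, V = Y·Q·ΔS·θ_c / [X·(1+k_d θ_c)] = 0.472 × 23.2 × (217 − 6.86) × 8.07 / [2020 × (1 + 0.0733 × 8.07)] = 1.86×10^4 / 3215 = 5.776 m³.

V ≈ 5.78 m³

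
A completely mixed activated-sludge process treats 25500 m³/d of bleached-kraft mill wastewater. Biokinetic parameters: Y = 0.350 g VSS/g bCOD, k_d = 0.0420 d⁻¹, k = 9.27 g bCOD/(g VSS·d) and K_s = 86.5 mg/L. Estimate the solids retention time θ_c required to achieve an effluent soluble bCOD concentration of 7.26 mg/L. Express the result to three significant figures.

Specific growth rate at S = 7.26 mg/L: μ = YkS/(K_s+S) = 0.350·9.27·7.26/(86.5+7.26) = 0.2512 d⁻¹.
Then 1/θ_c = μ − k_d = 0.2512 − 0.0420 = 0.2092 d⁻¹, giving θ_c = 4.779 d.

θ_c ≈ 4.78 d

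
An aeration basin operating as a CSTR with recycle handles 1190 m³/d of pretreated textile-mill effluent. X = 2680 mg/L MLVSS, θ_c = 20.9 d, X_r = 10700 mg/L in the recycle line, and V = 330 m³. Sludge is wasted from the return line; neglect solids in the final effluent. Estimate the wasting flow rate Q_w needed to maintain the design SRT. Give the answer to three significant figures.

Q_w ≈ 3.95 m³/d

θ_c = V·X/(Q_w·X_r) when wasting from the recycle, so Q_w = V·X/(θ_c·X_r) = 330.0 × 2680 / (20.9 × 10700) = 3.955 m³/d.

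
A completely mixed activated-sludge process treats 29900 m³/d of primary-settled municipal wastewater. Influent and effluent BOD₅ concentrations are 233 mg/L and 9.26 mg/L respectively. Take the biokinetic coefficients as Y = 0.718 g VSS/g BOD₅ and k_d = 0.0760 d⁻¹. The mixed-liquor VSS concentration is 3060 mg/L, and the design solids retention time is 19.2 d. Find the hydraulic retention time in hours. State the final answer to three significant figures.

From the SRT design equation V = Y Q (S₀−S) θ_c / [X (1 + k_d θ_c)] = 0.718 × 29900 × (233 − 9.26) × 19.2 / [3060 × (1 + 0.0760 × 19.2)] = 9.22×10^7 / 7525 = 12255 m³.
HRT = V/Q = 12255 m³ / 29900 m³·d⁻¹ = 0.4099 d × 24 = 9.837 h.

τ ≈ 9.84 h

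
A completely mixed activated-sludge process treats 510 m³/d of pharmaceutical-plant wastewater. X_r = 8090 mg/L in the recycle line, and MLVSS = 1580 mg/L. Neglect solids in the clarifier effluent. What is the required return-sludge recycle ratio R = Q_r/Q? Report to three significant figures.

Mass balance around the secondary clarifier (neglecting effluent solids): R = X / (X_r − X) = 1580 / (8090 − 1580) = 0.2427.

R ≈ 0.243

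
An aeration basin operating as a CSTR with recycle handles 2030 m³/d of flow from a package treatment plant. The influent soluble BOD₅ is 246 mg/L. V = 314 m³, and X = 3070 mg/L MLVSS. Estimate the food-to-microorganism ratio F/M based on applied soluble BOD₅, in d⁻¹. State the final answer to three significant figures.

F/M ≈ 0.518 d⁻¹

F/M = Q·S₀ / (V·X) = 2030 × 246 / (314.0 × 3070) = 0.5180 g soluble BOD₅·(g VSS·d)⁻¹.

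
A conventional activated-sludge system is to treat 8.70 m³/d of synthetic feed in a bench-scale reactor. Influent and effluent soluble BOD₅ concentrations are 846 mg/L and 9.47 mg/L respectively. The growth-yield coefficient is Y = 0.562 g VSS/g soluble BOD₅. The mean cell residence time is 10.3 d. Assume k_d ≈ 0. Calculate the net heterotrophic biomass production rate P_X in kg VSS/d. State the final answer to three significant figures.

P_X ≈ 4.09 kg VSS/d

Since k_d ≈ 0, Y_obs = Y = 0.562 g VSS/g soluble BOD₅.
Substrate removed = Q·(S₀ − S) = 8.70 m³/d × (846 − 9.47) g/m³ = 7.28×10^3 g/d = 7.278 kg/d.
P_X = Y_obs · Q(S₀ − S) = 0.5620 × 7.278 = 4.090 kg VSS/d.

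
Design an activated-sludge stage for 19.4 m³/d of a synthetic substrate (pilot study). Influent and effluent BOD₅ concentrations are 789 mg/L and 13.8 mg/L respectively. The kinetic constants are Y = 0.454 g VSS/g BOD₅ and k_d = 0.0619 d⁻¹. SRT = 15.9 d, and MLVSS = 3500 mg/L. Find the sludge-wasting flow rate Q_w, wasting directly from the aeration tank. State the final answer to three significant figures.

From the SRT design equation V = Y Q (S₀−S) θ_c / [X (1 + k_d θ_c)] = 0.454 × 19.4 × (789 − 13.8) × 15.9 / [3500 × (1 + 0.0619 × 15.9)] = 1.09×10^5 / 6945 = 15.63 m³.
For wasting at MLVSS concentration, Q_w = V/θ_c = 15.63/15.9 = 0.9831 m³/d.

Q_w ≈ 0.983 m³/d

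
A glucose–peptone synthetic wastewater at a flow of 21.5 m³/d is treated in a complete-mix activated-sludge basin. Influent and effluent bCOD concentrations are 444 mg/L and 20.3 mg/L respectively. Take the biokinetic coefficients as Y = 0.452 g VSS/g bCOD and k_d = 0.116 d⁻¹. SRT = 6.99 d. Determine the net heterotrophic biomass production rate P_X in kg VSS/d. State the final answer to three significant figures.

P_X ≈ 2.27 kg VSS/d

Y_obs = Y / (1 + k_d θ_c) = 0.452 / (1 + 0.116 × 6.99) = 0.452 / 1.811 = 0.2496.
ΔS = 444 − 20.3 = 423.7 mg/L, so the substrate removal rate is 21.5 × 423.7/1000 = 9.110 kg bCOD/d.
So the net sludge growth is P_X = 0.2496 × 9.110 = 2.274 kg VSS/d.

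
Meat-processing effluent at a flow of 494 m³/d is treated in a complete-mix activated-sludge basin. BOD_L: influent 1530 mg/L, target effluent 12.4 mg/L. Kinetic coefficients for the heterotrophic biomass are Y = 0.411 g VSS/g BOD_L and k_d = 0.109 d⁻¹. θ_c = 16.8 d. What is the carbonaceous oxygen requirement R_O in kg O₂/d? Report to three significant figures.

Observed yield with endogenous decay: Y_obs = Y / (1 + k_d·θ_c) = 0.411 / (1 + 0.109 × 16.8) = 0.411 / 2.831 = 0.1452 g VSS/g BOD_L.
ΔS = 1530 − 12.4 = 1518 mg/L, so the substrate removal rate is 494 × 1518/1000 = 749.7 kg BOD_L/d.
P_X = Y_obs·Q·(S₀ − S) = 0.1452 × 749.7 = 108.8 kg VSS/d.
R_O = Q·ΔS − 1.42 P_X = 749.7 − 154.5 = 595.2 kg O₂/d.

R_O ≈ 595 kg O₂/d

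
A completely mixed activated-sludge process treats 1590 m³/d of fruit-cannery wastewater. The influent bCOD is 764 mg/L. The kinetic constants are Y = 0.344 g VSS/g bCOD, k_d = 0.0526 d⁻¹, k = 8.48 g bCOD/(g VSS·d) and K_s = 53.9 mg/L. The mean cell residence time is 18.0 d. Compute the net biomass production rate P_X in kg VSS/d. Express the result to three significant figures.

For a completely mixed reactor with recycle the Lawrence–McCarty relation gives S = K_s·(1 + k_d·θ_c) / [θ_c·(Y·k − k_d) − 1] = 53.9 × (1 + 0.0526 × 18.0) / [18.0 × (0.344 × 8.48 − 0.0526) − 1] = 104.9 / 50.56 = 2.075 mg/L.
Observed yield with endogenous decay: Y_obs = Y / (1 + k_d·θ_c) = 0.344 / (1 + 0.0526 × 18.0) = 0.344 / 1.947 = 0.1767 g VSS/g bCOD.
Substrate removed = Q·(S₀ − S) = 1590 m³/d × (764 − 2.08) g/m³ = 1.21×10^6 g/d = 1211 kg/d.
Net biomass production P_X = Y_obs × Q·(S₀ − S) = 0.1767 × 1211 = 214.1 kg VSS/d.

P_X ≈ 214 kg VSS/d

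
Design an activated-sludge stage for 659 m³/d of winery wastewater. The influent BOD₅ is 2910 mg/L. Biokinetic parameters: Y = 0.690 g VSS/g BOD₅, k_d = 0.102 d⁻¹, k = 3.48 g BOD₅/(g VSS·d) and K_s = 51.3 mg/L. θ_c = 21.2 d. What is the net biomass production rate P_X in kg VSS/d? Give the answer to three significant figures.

P_X ≈ 418 kg VSS/d

Effluent substrate depends only on kinetics and SRT: S = K_s(1 + k_d θ_c) / [θ_c(Yk − k_d) − 1] = 51.3 × (1 + 0.102 × 21.2) / [21.2 × (0.690 × 3.48 − 0.102) − 1] = 162.2 / 47.74 = 3.398 mg/L.
The observed yield is Y_obs = Y/(1 + k_d·θ_c) = 0.690 / (1 + 0.102 × 21.2) = 0.690 / 3.162 = 0.2182 g VSS per g BOD₅ removed.
Substrate removed = Q·(S₀ − S) = 659 m³/d × (2910 − 3.40) g/m³ = 1.92×10^6 g/d = 1915 kg/d.
P_X = Y_obs · Q(S₀ − S) = 0.2182 × 1915 = 417.9 kg VSS/d.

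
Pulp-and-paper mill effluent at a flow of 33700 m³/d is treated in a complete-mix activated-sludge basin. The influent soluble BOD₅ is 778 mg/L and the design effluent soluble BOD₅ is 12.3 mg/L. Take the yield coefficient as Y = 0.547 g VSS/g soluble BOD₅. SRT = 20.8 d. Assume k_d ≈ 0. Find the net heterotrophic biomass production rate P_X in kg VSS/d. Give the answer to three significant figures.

P_X ≈ 14100 kg VSS/d

Since k_d ≈ 0, Y_obs = Y = 0.547 g VSS/g soluble BOD₅.
Substrate removed = Q·(S₀ − S) = 33700 m³/d × (778 − 12.3) g/m³ = 2.58×10^7 g/d = 25804 kg/d.
Net biomass production P_X = Y_obs × Q·(S₀ − S) = 0.5470 × 25804 = 14115 kg VSS/d.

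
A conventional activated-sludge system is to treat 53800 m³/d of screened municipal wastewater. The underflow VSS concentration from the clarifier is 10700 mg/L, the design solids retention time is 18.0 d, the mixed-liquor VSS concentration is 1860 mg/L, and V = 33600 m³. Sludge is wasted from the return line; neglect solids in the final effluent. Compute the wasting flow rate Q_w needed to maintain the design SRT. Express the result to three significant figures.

θ_c = V·X/(Q_w·X_r) when wasting from the recycle, so Q_w = V·X/(θ_c·X_r) = 33600 × 1860 / (18.0 × 10700) = 324.5 m³/d.

Q_w ≈ 324 m³/d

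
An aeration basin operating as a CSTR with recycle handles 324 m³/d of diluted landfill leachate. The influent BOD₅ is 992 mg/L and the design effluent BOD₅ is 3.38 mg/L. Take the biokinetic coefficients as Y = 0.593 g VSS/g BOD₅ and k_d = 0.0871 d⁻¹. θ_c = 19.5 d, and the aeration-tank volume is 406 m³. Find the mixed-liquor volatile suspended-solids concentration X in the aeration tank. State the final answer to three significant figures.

Solving the biomass balance for X: X = Y Q (S₀−S) θ_c / [V (1+k_d θ_c)] = 0.593 × 324 × (992 − 3.38) × 19.5 / [406 × (1 + 0.0871 × 19.5)] = 3381 mg/L.

X ≈ 3380 mg/L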